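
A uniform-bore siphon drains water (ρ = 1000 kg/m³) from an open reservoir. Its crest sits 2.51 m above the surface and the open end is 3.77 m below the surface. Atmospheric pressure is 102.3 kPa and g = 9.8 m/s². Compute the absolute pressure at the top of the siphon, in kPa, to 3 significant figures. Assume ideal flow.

40.8 kPa

Bernoulli surface→outlet gives ½v² = g·h_out, so v = √(2·9.8·3.77) = 8.60 m/s.
The bore is uniform, so the speed at the crest is the same v. Bernoulli surface→crest: P_atm = P_top + ½ρv² + ρg·h_top.
P_top = 102300 − ½·1000·8.60² − 1000·9.8·2.51 = 40800 Pa.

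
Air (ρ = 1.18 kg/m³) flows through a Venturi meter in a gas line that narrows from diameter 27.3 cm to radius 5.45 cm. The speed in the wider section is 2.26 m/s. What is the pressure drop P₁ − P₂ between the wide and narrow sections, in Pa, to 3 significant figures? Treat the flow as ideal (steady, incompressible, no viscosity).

ΔP ≈ 116 Pa

The volume flow rate is constant, so v₂ = (A₁/A₂)v₁ = (585/93.3)·2.26 = 14.2 m/s.
With no height change, Bernoulli's equation is P₁ + ½ρv₁² = P₂ + ½ρv₂².
P₁ − P₂ = ½·1.18·(14.2² − 2.26²) = ½·1.18·196 = 116 Pa.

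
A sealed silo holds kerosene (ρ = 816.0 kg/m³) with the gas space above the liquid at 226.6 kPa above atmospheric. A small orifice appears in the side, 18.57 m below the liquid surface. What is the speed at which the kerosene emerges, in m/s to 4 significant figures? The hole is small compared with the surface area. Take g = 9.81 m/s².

v = 30.33 m/s

Take point 1 at the surface (v₁ ≈ 0) and point 2 at the hole (at atmospheric pressure). Bernoulli: P₁ + ρg h = P_atm + ½ρv₂².
With P₁ − P_atm = 226600 Pa, v₂ = √(2gh + 2ΔP/ρ) = √(2·9.81·18.57 + 2·226600/816.0) = 30.33 m/s.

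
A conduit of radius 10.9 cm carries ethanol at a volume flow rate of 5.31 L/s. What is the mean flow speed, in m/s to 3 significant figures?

Q = 5.31 L/s = 0.00531 m³/s.
v = Q/A = 0.00531 / 0.0373 = 0.142 m/s.

0.142 m/s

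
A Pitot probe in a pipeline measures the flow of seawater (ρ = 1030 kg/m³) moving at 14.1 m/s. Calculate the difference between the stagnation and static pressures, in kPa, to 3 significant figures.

ΔP ≈ 102 kPa

Bernoulli between the free stream and the stagnation point: ½ρv² = P_stag − P_static.
ΔP = ½·1030·14.1² = 102000 Pa.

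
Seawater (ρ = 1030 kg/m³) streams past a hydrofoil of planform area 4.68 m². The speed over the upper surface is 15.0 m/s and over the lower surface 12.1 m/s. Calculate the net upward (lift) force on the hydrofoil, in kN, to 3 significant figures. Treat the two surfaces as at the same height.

189 kN

From P + ½ρv² = const at equal height, P_low − P_up = ½ρ(v_up² − v_low²).
ΔP = ½·1030·(15.0² − 12.1²) = 40500 Pa.
Lift = ΔP · A = 40500 × 4.68 = 189000 N.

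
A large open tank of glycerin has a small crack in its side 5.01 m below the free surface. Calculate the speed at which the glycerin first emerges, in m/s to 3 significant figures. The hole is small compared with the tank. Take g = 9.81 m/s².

The surface is effectively still and both ends are open, so ½v² = gh and v = √(2·9.81·5.01) = 9.91 m/s.

9.91 m/s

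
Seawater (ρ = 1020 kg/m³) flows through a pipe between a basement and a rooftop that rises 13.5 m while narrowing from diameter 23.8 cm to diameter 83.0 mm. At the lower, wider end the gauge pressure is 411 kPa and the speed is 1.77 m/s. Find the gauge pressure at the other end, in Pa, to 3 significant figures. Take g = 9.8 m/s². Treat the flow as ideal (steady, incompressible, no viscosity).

Continuity gives A₁v₁ = A₂v₂, so v₂ = (445 cm²)/(54.1 cm²) × 1.77 m/s = 14.6 m/s.
Energy conservation along the streamline gives P₂ = P₁ − ½ρ(v₂² − v₁²) − ρg(h₂ − h₁).
P₂ = 411000 + ½·1020·(1.77² − 14.6²) − 1020·9.8·(+13.5) = 411000 + (-106000) − (135000) = 170000 Pa.

P₂ = 170000 Pa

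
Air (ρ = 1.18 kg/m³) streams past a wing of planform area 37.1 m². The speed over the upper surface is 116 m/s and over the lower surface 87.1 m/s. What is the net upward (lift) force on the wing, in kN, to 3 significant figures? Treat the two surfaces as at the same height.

With equal heights on the two surfaces, Bernoulli gives P_lower − P_upper = ½ρ(v_upper² − v_lower²).
ΔP = ½·1.18·(116² − 87.1²) = 3460 Pa.
Lift = ΔP · A = 3460 × 37.1 = 128000 N.

F ≈ 128 kN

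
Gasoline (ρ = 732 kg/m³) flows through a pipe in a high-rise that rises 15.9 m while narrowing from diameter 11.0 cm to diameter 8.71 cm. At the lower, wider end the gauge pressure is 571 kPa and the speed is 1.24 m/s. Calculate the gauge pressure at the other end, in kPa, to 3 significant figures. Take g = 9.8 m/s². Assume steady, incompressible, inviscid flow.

P₂ ≈ 456 kPa

The volume flow rate is constant, so v₂ = (A₁/A₂)v₁ = (95.0/59.6)·1.24 = 1.98 m/s.
Applying Bernoulli between the two ends and solving for P₂: P₂ = P₁ + ½ρ(v₁² − v₂²) − ρgΔh.
P₂ = 571000 + ½·732·(1.24² − 1.98²) − 732·9.8·(+15.9) = 571000 + (-869) − (114000) = 456000 Pa.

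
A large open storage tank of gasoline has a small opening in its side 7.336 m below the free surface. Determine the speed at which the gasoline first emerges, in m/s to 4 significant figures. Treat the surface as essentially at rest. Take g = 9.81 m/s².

The surface is effectively still and both ends are open, so ½v² = gh and v = √(2·9.81·7.336) = 12.00 m/s.

12.00 m/s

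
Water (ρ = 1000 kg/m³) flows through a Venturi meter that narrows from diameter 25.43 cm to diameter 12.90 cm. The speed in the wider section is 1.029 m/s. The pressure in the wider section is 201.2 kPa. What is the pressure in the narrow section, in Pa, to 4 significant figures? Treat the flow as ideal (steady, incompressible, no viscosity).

Mass conservation (A₁v₁ = A₂v₂) gives v₂ = 1.029 × 507.9/130.7 = 3.999 m/s.
Bernoulli (h₁ = h₂): P₁ − P₂ = ½ρ(v₂² − v₁²).
P₂ = P₁ − ½ρ(v₂² − v₁²) = 201200 − ½·1000·(3.999² − 1.029²) = 201200 − 7466 = 193700 Pa.

P₂ ≈ 193700 Pa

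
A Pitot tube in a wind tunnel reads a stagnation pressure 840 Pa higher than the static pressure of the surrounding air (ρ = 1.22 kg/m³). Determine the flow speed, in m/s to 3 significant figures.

Bernoulli between the free stream and the stagnation point: ½ρv² = P_stag − P_static.
v = √(2ΔP/ρ) = √(2·840/1.22) = 37.1 m/s.

v ≈ 37.1 m/s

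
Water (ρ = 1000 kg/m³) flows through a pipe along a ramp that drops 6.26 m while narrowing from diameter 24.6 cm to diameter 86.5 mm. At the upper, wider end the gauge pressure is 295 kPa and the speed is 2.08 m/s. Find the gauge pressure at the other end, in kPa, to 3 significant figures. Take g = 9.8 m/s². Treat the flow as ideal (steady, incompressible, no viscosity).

Mass conservation (A₁v₁ = A₂v₂) gives v₂ = 2.08 × 475/58.8 = 16.8 m/s.
Bernoulli: P₁ + ½ρv₁² + ρg h₁ = P₂ + ½ρv₂² + ρg h₂, so P₂ = P₁ + ½ρ(v₁² − v₂²) − ρg(h₂ − h₁).
P₂ = 295000 + ½·1000·(2.08² − 16.8²) − 1000·9.8·(−6.26) = 295000 + (-139000) − (-61300) = 217000 Pa.

P₂ ≈ 217 kPa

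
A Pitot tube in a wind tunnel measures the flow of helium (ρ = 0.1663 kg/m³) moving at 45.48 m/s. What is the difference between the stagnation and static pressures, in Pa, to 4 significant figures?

172.0 Pa

Bernoulli between the free stream and the stagnation point: ½ρv² = P_stag − P_static.
ΔP = ½·0.1663·45.48² = 172.0 Pa.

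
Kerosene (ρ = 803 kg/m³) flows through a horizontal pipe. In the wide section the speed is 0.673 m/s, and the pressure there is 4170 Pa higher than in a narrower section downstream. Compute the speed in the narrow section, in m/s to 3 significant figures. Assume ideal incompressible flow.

With h₁ = h₂, rearranging Bernoulli gives v₂ = √(v₁² + 2ΔP/ρ).
v₂ = √(0.673² + 2·4170/803) = √(0.453 + 10.4) = 3.29 m/s.

v₂ ≈ 3.29 m/s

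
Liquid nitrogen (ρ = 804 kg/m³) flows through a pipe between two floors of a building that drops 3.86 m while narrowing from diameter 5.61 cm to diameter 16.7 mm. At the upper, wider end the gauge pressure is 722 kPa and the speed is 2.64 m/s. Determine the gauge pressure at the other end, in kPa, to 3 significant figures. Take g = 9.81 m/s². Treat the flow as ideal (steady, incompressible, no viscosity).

398 kPa

By continuity, v₂ = v₁·A₁/A₂ = 2.64·(24.7/2.19) = 29.8 m/s.
Energy conservation along the streamline gives P₂ = P₁ − ½ρ(v₂² − v₁²) − ρg(h₂ − h₁).
P₂ = 722000 + ½·804·(2.64² − 29.8²) − 804·9.81·(−3.86) = 722000 + (-354000) − (-30400) = 398000 Pa.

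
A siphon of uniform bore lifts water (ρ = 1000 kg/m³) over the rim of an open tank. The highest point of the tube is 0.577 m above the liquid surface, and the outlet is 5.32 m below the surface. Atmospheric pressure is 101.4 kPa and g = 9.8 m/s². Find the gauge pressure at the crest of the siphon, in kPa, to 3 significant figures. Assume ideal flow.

From the surface to the outlet (both open to atmosphere, surface at rest): v = √(2g·h_out) = √(2·9.8·5.32) = 10.2 m/s.
Continuity keeps v the same throughout the tube; from surface to crest, P_atm + 0 = P_top + ½ρv² + ρg·h_top.
P_top = 101400 − ½·1000·10.2² − 1000·9.8·0.577 = 43600 Pa. So P_gauge = P_top − P_atm = -57800 Pa.

-57.8 kPa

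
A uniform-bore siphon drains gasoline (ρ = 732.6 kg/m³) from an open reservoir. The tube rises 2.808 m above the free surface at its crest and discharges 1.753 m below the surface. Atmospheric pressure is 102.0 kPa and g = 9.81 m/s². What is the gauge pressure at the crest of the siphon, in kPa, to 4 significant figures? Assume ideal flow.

Bernoulli surface→outlet gives ½v² = g·h_out, so v = √(2·9.81·1.753) = 5.865 m/s.
Continuity keeps v the same throughout the tube; from surface to crest, P_atm + 0 = P_top + ½ρv² + ρg·h_top.
P_top = 102000 − ½·732.6·5.865² − 732.6·9.81·2.808 = 69220 Pa. So P_gauge = P_top − P_atm = -32780 Pa.

P_gauge ≈ -32.78 kPa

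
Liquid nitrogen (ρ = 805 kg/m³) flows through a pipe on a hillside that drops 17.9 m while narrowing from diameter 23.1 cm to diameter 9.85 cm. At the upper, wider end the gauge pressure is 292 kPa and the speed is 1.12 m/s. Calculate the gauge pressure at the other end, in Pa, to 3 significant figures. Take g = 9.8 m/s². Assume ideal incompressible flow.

P₂ ≈ 418000 Pa

Continuity gives A₁v₁ = A₂v₂, so v₂ = (419 cm²)/(76.2 cm²) × 1.12 m/s = 6.16 m/s.
Applying Bernoulli between the two ends and solving for P₂: P₂ = P₁ + ½ρ(v₁² − v₂²) − ρgΔh.
P₂ = 292000 + ½·805·(1.12² − 6.16²) − 805·9.8·(−17.9) = 292000 + (-14800) − (-141000) = 418000 Pa.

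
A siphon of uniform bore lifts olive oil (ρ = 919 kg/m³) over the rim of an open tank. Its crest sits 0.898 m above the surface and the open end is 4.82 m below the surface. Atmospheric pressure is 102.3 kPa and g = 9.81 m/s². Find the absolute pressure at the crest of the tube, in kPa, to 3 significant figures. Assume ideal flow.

The outlet speed comes from Torricelli: v = √(2g·4.82) = 9.72 m/s.
Continuity keeps v the same throughout the tube; from surface to crest, P_atm + 0 = P_top + ½ρv² + ρg·h_top.
P_top = 102300 − ½·919·9.72² − 919·9.81·0.898 = 50700 Pa.

50.7 kPa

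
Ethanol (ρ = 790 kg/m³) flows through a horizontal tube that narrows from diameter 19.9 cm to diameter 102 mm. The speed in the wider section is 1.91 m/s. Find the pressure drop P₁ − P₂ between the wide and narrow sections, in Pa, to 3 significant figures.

Mass conservation (A₁v₁ = A₂v₂) gives v₂ = 1.91 × 311/81.7 = 7.27 m/s.
With no height change, Bernoulli's equation is P₁ + ½ρv₁² = P₂ + ½ρv₂².
P₁ − P₂ = ½·790·(7.27² − 1.91²) = ½·790·49.2 = 19400 Pa.

ΔP ≈ 19400 Pa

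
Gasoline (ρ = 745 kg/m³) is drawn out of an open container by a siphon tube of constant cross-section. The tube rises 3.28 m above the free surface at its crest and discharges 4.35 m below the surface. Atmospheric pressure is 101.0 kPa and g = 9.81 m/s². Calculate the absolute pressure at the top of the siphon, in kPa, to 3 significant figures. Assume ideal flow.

P_top ≈ 45.2 kPa

Bernoulli surface→outlet gives ½v² = g·h_out, so v = √(2·9.81·4.35) = 9.24 m/s.
The bore is uniform, so the speed at the crest is the same v. Bernoulli surface→crest: P_atm = P_top + ½ρv² + ρg·h_top.
P_top = 101000 − ½·745·9.24² − 745·9.81·3.28 = 45200 Pa.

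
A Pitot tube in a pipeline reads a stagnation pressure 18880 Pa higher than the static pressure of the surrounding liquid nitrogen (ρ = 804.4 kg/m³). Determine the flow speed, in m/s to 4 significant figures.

Bernoulli between the free stream and the stagnation point: ½ρv² = P_stag − P_static.
v = √(2ΔP/ρ) = √(2·18880/804.4) = 6.851 m/s.

v ≈ 6.851 m/s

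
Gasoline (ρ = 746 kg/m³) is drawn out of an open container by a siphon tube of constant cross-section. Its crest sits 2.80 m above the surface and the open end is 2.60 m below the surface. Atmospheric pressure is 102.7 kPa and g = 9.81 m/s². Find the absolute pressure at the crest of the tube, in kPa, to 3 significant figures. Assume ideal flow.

The outlet speed comes from Torricelli: v = √(2g·2.60) = 7.14 m/s.
With constant cross-section the crest speed equals v; applying Bernoulli from the surface up to the crest, P_top = P_atm − ½ρv² − ρg·h_top.
P_top = 102700 − ½·746·7.14² − 746·9.81·2.80 = 63200 Pa.

P_top = 63.2 kPa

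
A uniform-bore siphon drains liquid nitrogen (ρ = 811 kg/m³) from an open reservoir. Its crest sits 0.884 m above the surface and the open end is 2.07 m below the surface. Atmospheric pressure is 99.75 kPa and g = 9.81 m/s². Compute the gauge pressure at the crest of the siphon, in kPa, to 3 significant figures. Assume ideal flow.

From the surface to the outlet (both open to atmosphere, surface at rest): v = √(2g·h_out) = √(2·9.81·2.07) = 6.37 m/s.
With constant cross-section the crest speed equals v; applying Bernoulli from the surface up to the crest, P_top = P_atm − ½ρv² − ρg·h_top.
P_top = 99750 − ½·811·6.37² − 811·9.81·0.884 = 76200 Pa. So P_gauge = P_top − P_atm = -23500 Pa.

P_gauge ≈ -23.5 kPa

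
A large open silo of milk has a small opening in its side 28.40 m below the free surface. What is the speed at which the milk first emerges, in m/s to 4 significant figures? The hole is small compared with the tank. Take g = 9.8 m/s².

23.59 m/s

Bernoulli from surface to hole (P equal, v_surface ≈ 0): v = √(2gh) = √(2×9.8×28.40) = 23.59 m/s.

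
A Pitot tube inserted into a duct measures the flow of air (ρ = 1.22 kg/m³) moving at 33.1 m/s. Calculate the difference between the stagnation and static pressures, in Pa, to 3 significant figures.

Bernoulli between the free stream and the stagnation point: ½ρv² = P_stag − P_static.
ΔP = ½·1.22·33.1² = 668 Pa.

ΔP ≈ 668 Pa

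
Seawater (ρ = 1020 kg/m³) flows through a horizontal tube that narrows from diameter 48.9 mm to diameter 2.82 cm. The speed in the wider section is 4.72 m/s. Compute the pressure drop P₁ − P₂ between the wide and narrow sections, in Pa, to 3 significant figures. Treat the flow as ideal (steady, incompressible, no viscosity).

ΔP ≈ 91400 Pa

Continuity gives A₁v₁ = A₂v₂, so v₂ = (18.8 cm²)/(6.25 cm²) × 4.72 m/s = 14.2 m/s.
The pipe is horizontal, so Bernoulli reduces to P₁ + ½ρv₁² = P₂ + ½ρv₂².
P₁ − P₂ = ½·1020·(14.2² − 4.72²) = ½·1020·179 = 91400 Pa.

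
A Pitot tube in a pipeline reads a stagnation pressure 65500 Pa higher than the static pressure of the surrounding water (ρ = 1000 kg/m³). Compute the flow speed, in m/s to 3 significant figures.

11.4 m/s

The dynamic pressure equals the rise in static pressure at the stagnation point: ΔP = ½ρv².
v = √(2ΔP/ρ) = √(2·65500/1000) = 11.4 m/s.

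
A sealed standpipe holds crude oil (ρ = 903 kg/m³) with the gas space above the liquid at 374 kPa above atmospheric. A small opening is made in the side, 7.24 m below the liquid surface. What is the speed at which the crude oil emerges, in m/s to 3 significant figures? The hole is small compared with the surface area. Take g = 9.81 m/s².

31.2 m/s

Take point 1 at the surface (v₁ ≈ 0) and point 2 at the hole (at atmospheric pressure). Bernoulli: P₁ + ρg h = P_atm + ½ρv₂².
With P₁ − P_atm = 374000 Pa, v₂ = √(2gh + 2ΔP/ρ) = √(2·9.81·7.24 + 2·374000/903) = 31.2 m/s.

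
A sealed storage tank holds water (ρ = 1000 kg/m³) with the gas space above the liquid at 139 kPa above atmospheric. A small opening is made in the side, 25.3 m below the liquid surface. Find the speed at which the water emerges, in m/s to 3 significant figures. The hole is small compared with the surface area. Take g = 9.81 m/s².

v = 27.8 m/s

Take point 1 at the surface (v₁ ≈ 0) and point 2 at the hole (at atmospheric pressure). Bernoulli: P₁ + ρg h = P_atm + ½ρv₂².
With P₁ − P_atm = 139000 Pa, v₂ = √(2gh + 2ΔP/ρ) = √(2·9.81·25.3 + 2·139000/1000) = 27.8 m/s.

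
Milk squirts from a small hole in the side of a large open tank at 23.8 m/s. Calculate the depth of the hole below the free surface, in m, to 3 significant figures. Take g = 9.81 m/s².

Inverting v = √(2gh) gives h = v² / 2g.
h = 23.8²/(2·9.81) = 566/19.62 = 28.9 m.

h = 28.9 m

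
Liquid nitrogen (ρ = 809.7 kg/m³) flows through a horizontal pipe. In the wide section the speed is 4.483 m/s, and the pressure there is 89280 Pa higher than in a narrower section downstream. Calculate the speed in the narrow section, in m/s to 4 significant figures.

With h₁ = h₂, rearranging Bernoulli gives v₂ = √(v₁² + 2ΔP/ρ).
v₂ = √(4.483² + 2·89280/809.7) = √(20.10 + 220.5) = 15.51 m/s.

15.51 m/s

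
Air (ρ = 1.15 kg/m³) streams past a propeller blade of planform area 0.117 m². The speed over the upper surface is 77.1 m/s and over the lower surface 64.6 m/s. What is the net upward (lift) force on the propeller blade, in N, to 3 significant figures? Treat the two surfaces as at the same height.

F ≈ 119 N

With equal heights on the two surfaces, Bernoulli gives P_lower − P_upper = ½ρ(v_upper² − v_lower²).
ΔP = ½·1.15·(77.1² − 64.6²) = 1020 Pa.
Lift = ΔP · A = 1020 × 0.117 = 119 N.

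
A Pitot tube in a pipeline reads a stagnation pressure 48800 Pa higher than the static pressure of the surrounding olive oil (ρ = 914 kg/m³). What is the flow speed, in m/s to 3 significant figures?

v ≈ 10.3 m/s

Bernoulli between the free stream and the stagnation point: ½ρv² = P_stag − P_static.
v = √(2ΔP/ρ) = √(2·48800/914) = 10.3 m/s.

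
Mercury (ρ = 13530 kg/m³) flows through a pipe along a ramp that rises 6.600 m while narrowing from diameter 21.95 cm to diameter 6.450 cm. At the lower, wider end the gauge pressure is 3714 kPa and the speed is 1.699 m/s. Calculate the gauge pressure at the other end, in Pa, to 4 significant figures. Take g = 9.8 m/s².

P₂ ≈ 239300 Pa

Mass conservation (A₁v₁ = A₂v₂) gives v₂ = 1.699 × 378.4/32.67 = 19.68 m/s.
Energy conservation along the streamline gives P₂ = P₁ − ½ρ(v₂² − v₁²) − ρg(h₂ − h₁).
P₂ = 3714000 + ½·13530·(1.699² − 19.68²) − 13530·9.8·(+6.600) = 3714000 + (-2600000) − (875100) = 239300 Pa.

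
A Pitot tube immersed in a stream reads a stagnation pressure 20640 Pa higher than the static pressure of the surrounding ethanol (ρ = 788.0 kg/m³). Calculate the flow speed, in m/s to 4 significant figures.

7.238 m/s

The dynamic pressure equals the rise in static pressure at the stagnation point: ΔP = ½ρv².
v = √(2ΔP/ρ) = √(2·20640/788.0) = 7.238 m/s.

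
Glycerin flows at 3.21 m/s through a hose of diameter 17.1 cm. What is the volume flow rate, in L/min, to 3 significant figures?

Q = A·v = 0.0230 m² × 3.21 m/s = 0.0737 m³/s.
Converting: 0.0737 m³/s × 60000 = 4420 L/min.

Q = 4420 L/min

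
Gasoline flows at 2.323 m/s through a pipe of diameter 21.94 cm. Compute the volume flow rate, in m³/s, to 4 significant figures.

0.08782 m³/s

Q = A·v = 0.03781 m² × 2.323 m/s = 0.08782 m³/s.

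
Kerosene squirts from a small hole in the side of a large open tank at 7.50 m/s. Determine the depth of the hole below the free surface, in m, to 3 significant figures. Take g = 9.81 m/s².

h ≈ 2.87 m

Inverting v = √(2gh) gives h = v² / 2g.
h = 7.50²/(2·9.81) = 56.2/19.62 = 2.87 m.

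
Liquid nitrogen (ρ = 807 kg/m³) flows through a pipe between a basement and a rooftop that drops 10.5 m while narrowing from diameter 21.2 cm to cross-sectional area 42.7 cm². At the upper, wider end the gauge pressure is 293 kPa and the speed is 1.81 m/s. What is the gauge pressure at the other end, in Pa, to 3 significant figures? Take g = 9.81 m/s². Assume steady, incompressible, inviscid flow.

P₂ ≈ 287000 Pa

Mass conservation (A₁v₁ = A₂v₂) gives v₂ = 1.81 × 353/42.7 = 15.0 m/s.
Bernoulli: P₁ + ½ρv₁² + ρg h₁ = P₂ + ½ρv₂² + ρg h₂, so P₂ = P₁ + ½ρ(v₁² − v₂²) − ρg(h₂ − h₁).
P₂ = 293000 + ½·807·(1.81² − 15.0²) − 807·9.81·(−10.5) = 293000 + (-89000) − (-83100) = 287000 Pa.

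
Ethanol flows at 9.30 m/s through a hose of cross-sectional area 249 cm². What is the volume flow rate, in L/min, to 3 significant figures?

Q = 13900 L/min

Q = A·v = 0.0249 m² × 9.30 m/s = 0.232 m³/s.
Converting: 0.232 m³/s × 60000 = 13900 L/min.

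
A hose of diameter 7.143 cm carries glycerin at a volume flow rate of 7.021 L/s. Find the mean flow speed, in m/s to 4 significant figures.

Q = 7.021 L/s = 0.007021 m³/s.
v = Q/A = 0.007021 / 0.004007 = 1.752 m/s.

v ≈ 1.752 m/s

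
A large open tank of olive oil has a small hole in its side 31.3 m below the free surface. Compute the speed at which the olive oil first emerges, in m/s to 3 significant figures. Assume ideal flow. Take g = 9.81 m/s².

v ≈ 24.8 m/s

Bernoulli from surface to hole (P equal, v_surface ≈ 0): v = √(2gh) = √(2×9.81×31.3) = 24.8 m/s.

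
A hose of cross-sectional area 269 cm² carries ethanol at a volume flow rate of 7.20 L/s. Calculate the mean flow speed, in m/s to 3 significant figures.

Q = 7.20 L/s = 0.00720 m³/s.
v = Q/A = 0.00720 / 0.0269 = 0.268 m/s.

v ≈ 0.268 m/s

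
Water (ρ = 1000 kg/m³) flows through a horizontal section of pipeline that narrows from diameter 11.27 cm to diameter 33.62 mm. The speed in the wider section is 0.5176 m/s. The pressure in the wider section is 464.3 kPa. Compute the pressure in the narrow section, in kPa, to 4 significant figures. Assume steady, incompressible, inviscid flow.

P₂ ≈ 447.5 kPa

Continuity gives A₁v₁ = A₂v₂, so v₂ = (99.76 cm²)/(8.877 cm²) × 0.5176 m/s = 5.816 m/s.
With no height change, Bernoulli's equation is P₁ + ½ρv₁² = P₂ + ½ρv₂².
P₂ = P₁ − ½ρ(v₂² − v₁²) = 464300 − ½·1000·(5.816² − 0.5176²) = 464300 − 16780 = 447500 Pa.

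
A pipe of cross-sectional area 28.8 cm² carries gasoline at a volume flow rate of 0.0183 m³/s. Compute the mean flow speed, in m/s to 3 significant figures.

Q = 0.0183 m³/s = 0.0183 m³/s.
v = Q/A = 0.0183 / 0.00288 = 6.35 m/s.

6.35 m/s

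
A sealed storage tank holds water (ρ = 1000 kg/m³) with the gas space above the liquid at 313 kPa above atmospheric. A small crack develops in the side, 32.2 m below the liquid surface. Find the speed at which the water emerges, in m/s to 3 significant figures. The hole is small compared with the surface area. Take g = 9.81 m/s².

35.5 m/s

Take point 1 at the surface (v₁ ≈ 0) and point 2 at the hole (at atmospheric pressure). Bernoulli: P₁ + ρg h = P_atm + ½ρv₂².
With P₁ − P_atm = 313000 Pa, v₂ = √(2gh + 2ΔP/ρ) = √(2·9.81·32.2 + 2·313000/1000) = 35.5 m/s.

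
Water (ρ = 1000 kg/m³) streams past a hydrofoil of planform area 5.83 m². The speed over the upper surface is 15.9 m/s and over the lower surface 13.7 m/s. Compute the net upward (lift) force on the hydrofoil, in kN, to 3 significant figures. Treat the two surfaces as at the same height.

With equal heights on the two surfaces, Bernoulli gives P_lower − P_upper = ½ρ(v_upper² − v_lower²).
ΔP = ½·1000·(15.9² − 13.7²) = 32600 Pa.
Lift = ΔP · A = 32600 × 5.83 = 190000 N.

F = 190 kN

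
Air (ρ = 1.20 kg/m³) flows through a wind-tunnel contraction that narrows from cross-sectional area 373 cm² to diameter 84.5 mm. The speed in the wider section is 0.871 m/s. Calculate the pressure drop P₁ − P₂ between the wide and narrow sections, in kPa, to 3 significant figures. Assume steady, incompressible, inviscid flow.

By continuity, v₂ = v₁·A₁/A₂ = 0.871·(373/56.1) = 5.79 m/s.
Bernoulli (h₁ = h₂): P₁ − P₂ = ½ρ(v₂² − v₁²).
P₁ − P₂ = ½·1.20·(5.79² − 0.871²) = ½·1.20·32.8 = 19.7 Pa.

ΔP ≈ 0.0197 kPa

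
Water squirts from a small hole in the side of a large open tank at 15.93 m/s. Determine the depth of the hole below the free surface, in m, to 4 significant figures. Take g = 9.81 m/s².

h ≈ 12.93 m

Torricelli: v = √(2gh), so h = v²/(2g).
h = 15.93²/(2·9.81) = 253.8/19.62 = 12.93 m.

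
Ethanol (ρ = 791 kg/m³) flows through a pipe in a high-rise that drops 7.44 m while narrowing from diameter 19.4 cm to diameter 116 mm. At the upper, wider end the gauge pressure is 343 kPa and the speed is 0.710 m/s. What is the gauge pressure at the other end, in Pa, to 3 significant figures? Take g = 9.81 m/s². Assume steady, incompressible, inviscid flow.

By continuity, v₂ = v₁·A₁/A₂ = 0.710·(296/106) = 1.99 m/s.
Energy conservation along the streamline gives P₂ = P₁ − ½ρ(v₂² − v₁²) − ρg(h₂ − h₁).
P₂ = 343000 + ½·791·(0.710² − 1.99²) − 791·9.81·(−7.44) = 343000 + (-1360) − (-57700) = 399000 Pa.

399000 Pa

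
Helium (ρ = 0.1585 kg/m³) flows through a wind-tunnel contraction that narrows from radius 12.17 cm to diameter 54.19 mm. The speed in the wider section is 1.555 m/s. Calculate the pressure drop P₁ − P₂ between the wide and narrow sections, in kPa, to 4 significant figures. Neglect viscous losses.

ΔP ≈ 0.07780 kPa

Continuity gives A₁v₁ = A₂v₂, so v₂ = (465.3 cm²)/(23.06 cm²) × 1.555 m/s = 31.37 m/s.
The pipe is horizontal, so Bernoulli reduces to P₁ + ½ρv₁² = P₂ + ½ρv₂².
P₁ − P₂ = ½·0.1585·(31.37² − 1.555²) = ½·0.1585·981.7 = 77.80 Pa.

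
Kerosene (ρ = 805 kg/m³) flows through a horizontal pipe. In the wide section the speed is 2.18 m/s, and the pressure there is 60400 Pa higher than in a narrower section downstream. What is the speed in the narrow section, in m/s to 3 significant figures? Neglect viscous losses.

Along the level pipe P + ½ρv² is conserved, hence v₂² = v₁² + 2(P₁ − P₂)/ρ.
v₂ = √(2.18² + 2·60400/805) = √(4.75 + 150) = 12.4 m/s.

12.4 m/s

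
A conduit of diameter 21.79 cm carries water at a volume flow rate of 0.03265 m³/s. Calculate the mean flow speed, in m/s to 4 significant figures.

v = 0.8755 m/s

Q = 0.03265 m³/s = 0.03265 m³/s.
v = Q/A = 0.03265 / 0.03729 = 0.8755 m/s.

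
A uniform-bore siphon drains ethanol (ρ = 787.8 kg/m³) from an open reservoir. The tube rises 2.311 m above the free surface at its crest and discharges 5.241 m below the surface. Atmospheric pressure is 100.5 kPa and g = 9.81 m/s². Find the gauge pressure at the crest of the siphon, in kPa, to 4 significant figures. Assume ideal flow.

From the surface to the outlet (both open to atmosphere, surface at rest): v = √(2g·h_out) = √(2·9.81·5.241) = 10.14 m/s.
Continuity keeps v the same throughout the tube; from surface to crest, P_atm + 0 = P_top + ½ρv² + ρg·h_top.
P_top = 100500 − ½·787.8·10.14² − 787.8·9.81·2.311 = 42140 Pa. So P_gauge = P_top − P_atm = -58360 Pa.

P_gauge ≈ -58.36 kPa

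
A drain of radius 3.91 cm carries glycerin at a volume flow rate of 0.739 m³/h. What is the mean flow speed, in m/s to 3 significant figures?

Q = 0.739 m³/h = 0.000205 m³/s.
v = Q/A = 0.000205 / 0.00480 = 0.0427 m/s.

0.0427 m/s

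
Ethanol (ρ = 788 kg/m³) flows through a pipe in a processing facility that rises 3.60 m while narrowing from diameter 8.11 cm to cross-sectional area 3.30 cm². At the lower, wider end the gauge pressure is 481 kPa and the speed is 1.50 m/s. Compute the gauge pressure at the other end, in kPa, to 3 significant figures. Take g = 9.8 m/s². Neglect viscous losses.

Continuity gives A₁v₁ = A₂v₂, so v₂ = (51.7 cm²)/(3.30 cm²) × 1.50 m/s = 23.5 m/s.
Bernoulli: P₁ + ½ρv₁² + ρg h₁ = P₂ + ½ρv₂² + ρg h₂, so P₂ = P₁ + ½ρ(v₁² − v₂²) − ρg(h₂ − h₁).
P₂ = 481000 + ½·788·(1.50² − 23.5²) − 788·9.8·(+3.60) = 481000 + (-216000) − (27800) = 237000 Pa.

P₂ = 237 kPa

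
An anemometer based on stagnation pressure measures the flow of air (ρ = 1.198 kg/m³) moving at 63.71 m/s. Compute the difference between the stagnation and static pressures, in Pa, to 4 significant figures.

Bernoulli between the free stream and the stagnation point: ½ρv² = P_stag − P_static.
ΔP = ½·1.198·63.71² = 2431 Pa.

ΔP = 2431 Pa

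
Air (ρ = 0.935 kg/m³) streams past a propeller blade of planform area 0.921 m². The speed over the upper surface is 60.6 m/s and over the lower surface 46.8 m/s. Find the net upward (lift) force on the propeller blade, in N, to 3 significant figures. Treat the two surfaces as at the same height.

638 N

The faster flow above has the lower pressure; Bernoulli (same height) gives ΔP = ½ρ(v_up² − v_low²).
ΔP = ½·0.935·(60.6² − 46.8²) = 693 Pa.
Lift = ΔP · A = 693 × 0.921 = 638 N.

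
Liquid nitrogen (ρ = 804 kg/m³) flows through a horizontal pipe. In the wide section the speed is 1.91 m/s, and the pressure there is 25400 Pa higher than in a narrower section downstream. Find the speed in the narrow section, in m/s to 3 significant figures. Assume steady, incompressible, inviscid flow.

8.18 m/s

Along the level pipe P + ½ρv² is conserved, hence v₂² = v₁² + 2(P₁ − P₂)/ρ.
v₂ = √(1.91² + 2·25400/804) = √(3.65 + 63.2) = 8.18 m/s.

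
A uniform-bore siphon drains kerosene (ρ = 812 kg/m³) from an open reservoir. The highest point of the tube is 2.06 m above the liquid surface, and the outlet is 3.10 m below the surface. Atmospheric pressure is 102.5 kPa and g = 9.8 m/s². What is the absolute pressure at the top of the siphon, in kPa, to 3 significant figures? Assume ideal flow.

61.4 kPa

Bernoulli surface→outlet gives ½v² = g·h_out, so v = √(2·9.8·3.10) = 7.79 m/s.
The bore is uniform, so the speed at the crest is the same v. Bernoulli surface→crest: P_atm = P_top + ½ρv² + ρg·h_top.
P_top = 102500 − ½·812·7.79² − 812·9.8·2.06 = 61400 Pa.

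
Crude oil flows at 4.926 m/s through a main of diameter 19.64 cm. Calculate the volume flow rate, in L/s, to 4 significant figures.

Q ≈ 149.2 L/s

Q = A·v = 0.03030 m² × 4.926 m/s = 0.1492 m³/s.
Converting: 0.1492 m³/s × 1000 = 149.2 L/s.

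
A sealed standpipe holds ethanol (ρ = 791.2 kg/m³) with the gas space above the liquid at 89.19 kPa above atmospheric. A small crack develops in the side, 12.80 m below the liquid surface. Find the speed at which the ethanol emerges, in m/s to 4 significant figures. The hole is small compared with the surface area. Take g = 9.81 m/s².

v = 21.83 m/s

Take point 1 at the surface (v₁ ≈ 0) and point 2 at the hole (at atmospheric pressure). Bernoulli: P₁ + ρg h = P_atm + ½ρv₂².
With P₁ − P_atm = 89190 Pa, v₂ = √(2gh + 2ΔP/ρ) = √(2·9.81·12.80 + 2·89190/791.2) = 21.83 m/s.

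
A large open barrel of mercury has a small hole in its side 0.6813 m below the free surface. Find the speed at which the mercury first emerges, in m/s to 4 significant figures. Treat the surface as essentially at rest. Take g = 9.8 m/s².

With the surface at rest and both surface and jet at atmospheric pressure, Bernoulli gives ρg h = ½ρv², so v = √(2gh) = √(2·9.8·0.6813) = 3.654 m/s.

v ≈ 3.654 m/s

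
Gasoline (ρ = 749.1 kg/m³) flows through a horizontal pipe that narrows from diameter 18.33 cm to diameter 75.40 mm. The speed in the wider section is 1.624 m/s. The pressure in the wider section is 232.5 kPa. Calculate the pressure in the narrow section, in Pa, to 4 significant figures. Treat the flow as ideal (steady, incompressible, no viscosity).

Mass conservation (A₁v₁ = A₂v₂) gives v₂ = 1.624 × 263.9/44.65 = 9.598 m/s.
Along the horizontal streamline, P + ½ρv² is constant.
P₂ = P₁ − ½ρ(v₂² − v₁²) = 232500 − ½·749.1·(9.598² − 1.624²) = 232500 − 33510 = 199000 Pa.

P₂ = 199000 Pa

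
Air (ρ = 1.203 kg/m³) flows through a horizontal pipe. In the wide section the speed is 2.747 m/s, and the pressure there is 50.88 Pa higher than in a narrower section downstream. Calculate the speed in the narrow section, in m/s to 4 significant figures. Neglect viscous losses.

9.599 m/s

Along the level pipe P + ½ρv² is conserved, hence v₂² = v₁² + 2(P₁ − P₂)/ρ.
v₂ = √(2.747² + 2·50.88/1.203) = √(7.546 + 84.59) = 9.599 m/s.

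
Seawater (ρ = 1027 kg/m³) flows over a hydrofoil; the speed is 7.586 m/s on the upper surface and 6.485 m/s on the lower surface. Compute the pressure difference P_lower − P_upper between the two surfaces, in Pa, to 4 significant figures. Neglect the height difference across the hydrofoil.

ΔP = 7955 Pa

The pressure is lower where the speed is higher: ΔP = ½ρ(v_up² − v_low²).
ΔP = ½·1027·(7.586² − 6.485²) = 7955 Pa.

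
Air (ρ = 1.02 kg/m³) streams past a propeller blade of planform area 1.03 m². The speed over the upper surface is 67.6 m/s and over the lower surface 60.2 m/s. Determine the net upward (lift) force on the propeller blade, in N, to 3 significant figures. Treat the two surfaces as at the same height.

F = 497 N

The faster flow above has the lower pressure; Bernoulli (same height) gives ΔP = ½ρ(v_up² − v_low²).
ΔP = ½·1.02·(67.6² − 60.2²) = 482 Pa.
Lift = ΔP · A = 482 × 1.03 = 497 N.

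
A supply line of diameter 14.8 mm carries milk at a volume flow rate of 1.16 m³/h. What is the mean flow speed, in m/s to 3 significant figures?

v = 1.87 m/s

Q = 1.16 m³/h = 0.000322 m³/s.
v = Q/A = 0.000322 / 0.000172 = 1.87 m/s.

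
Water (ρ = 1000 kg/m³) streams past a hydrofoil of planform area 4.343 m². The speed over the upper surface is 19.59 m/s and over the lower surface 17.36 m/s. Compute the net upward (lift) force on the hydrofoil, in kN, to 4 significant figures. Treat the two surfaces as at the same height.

The faster flow above has the lower pressure; Bernoulli (same height) gives ΔP = ½ρ(v_up² − v_low²).
ΔP = ½·1000·(19.59² − 17.36²) = 41200 Pa.
Lift = ΔP · A = 41200 × 4.343 = 178900 N.

178.9 kN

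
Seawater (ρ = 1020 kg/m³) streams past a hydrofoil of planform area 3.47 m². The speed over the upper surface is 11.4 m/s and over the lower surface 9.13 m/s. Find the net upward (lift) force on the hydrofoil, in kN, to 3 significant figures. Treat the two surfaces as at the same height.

With equal heights on the two surfaces, Bernoulli gives P_lower − P_upper = ½ρ(v_upper² − v_lower²).
ΔP = ½·1020·(11.4² − 9.13²) = 23800 Pa.
Lift = ΔP · A = 23800 × 3.47 = 82500 N.

F ≈ 82.5 kN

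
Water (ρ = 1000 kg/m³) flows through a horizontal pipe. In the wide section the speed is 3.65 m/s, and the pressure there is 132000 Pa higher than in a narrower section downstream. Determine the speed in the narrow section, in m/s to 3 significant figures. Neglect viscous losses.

v₂ = 16.7 m/s

Horizontal Bernoulli: P₁ + ½ρv₁² = P₂ + ½ρv₂², so v₂² = v₁² + 2(P₁ − P₂)/ρ.
v₂ = √(3.65² + 2·132000/1000) = √(13.3 + 264) = 16.7 m/s.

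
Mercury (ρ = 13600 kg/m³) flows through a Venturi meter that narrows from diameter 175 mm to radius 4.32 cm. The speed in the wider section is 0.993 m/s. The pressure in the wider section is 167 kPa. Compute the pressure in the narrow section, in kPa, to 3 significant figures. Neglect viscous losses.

60.9 kPa

The volume flow rate is constant, so v₂ = (A₁/A₂)v₁ = (241/58.6)·0.993 = 4.07 m/s.
Bernoulli (h₁ = h₂): P₁ − P₂ = ½ρ(v₂² − v₁²).
P₂ = P₁ − ½ρ(v₂² − v₁²) = 167000 − ½·13600·(4.07² − 0.993²) = 167000 − 106000 = 60900 Pa.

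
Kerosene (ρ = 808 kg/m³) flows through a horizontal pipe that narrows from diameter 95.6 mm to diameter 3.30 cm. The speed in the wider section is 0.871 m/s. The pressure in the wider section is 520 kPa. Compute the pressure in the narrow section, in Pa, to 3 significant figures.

P₂ = 499000 Pa

By continuity, v₂ = v₁·A₁/A₂ = 0.871·(71.8/8.55) = 7.31 m/s.
The pipe is horizontal, so Bernoulli reduces to P₁ + ½ρv₁² = P₂ + ½ρv₂².
P₂ = P₁ − ½ρ(v₂² − v₁²) = 520000 − ½·808·(7.31² − 0.871²) = 520000 − 21300 = 499000 Pa.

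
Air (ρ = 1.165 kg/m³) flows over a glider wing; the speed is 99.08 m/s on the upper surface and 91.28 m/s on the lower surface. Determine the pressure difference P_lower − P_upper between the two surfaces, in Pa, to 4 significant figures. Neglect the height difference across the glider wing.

ΔP ≈ 864.9 Pa

With negligible Δh, P + ½ρv² is constant, so P_low − P_up = ½ρ(v_up² − v_low²).
ΔP = ½·1.165·(99.08² − 91.28²) = 864.9 Pa.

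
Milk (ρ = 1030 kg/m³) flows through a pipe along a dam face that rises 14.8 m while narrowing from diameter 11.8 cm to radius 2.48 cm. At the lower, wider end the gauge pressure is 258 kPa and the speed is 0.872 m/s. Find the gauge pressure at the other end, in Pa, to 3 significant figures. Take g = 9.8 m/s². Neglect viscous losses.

By continuity, v₂ = v₁·A₁/A₂ = 0.872·(109/19.3) = 4.94 m/s.
Applying Bernoulli between the two ends and solving for P₂: P₂ = P₁ + ½ρ(v₁² − v₂²) − ρgΔh.
P₂ = 258000 + ½·1030·(0.872² − 4.94²) − 1030·9.8·(+14.8) = 258000 + (-12200) − (149000) = 96500 Pa.

P₂ ≈ 96500 Pa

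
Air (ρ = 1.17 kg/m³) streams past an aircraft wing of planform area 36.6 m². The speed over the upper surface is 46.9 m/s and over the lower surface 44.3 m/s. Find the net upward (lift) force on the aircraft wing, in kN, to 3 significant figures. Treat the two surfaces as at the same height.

F = 5.08 kN

The faster flow above has the lower pressure; Bernoulli (same height) gives ΔP = ½ρ(v_up² − v_low²).
ΔP = ½·1.17·(46.9² − 44.3²) = 139 Pa.
Lift = ΔP · A = 139 × 36.6 = 5080 N.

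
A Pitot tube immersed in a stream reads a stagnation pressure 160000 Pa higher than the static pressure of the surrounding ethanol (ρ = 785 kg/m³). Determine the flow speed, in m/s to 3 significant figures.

v ≈ 20.2 m/s

Bernoulli between the free stream and the stagnation point: ½ρv² = P_stag − P_static.
v = √(2ΔP/ρ) = √(2·160000/785) = 20.2 m/s.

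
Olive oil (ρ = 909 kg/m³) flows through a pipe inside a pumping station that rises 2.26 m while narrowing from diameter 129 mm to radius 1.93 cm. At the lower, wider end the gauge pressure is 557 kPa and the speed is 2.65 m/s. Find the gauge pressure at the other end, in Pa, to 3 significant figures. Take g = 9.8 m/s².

P₂ ≈ 142000 Pa

Continuity gives A₁v₁ = A₂v₂, so v₂ = (131 cm²)/(11.7 cm²) × 2.65 m/s = 29.6 m/s.
Energy conservation along the streamline gives P₂ = P₁ − ½ρ(v₂² − v₁²) − ρg(h₂ − h₁).
P₂ = 557000 + ½·909·(2.65² − 29.6²) − 909·9.8·(+2.26) = 557000 + (-395000) − (20100) = 142000 Pa.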